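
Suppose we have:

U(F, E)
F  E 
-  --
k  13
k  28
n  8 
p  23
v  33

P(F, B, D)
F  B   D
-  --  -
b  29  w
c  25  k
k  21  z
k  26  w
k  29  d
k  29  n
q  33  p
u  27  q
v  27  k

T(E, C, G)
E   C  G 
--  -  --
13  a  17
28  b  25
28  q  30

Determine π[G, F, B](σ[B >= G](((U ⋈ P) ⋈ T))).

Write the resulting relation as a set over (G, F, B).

{(17, k, 21), (17, k, 26), (17, k, 29), (25, k, 26), (25, k, 29)}

U ⋈ P (natural join on F): {(k, 13, 21, z), (k, 13, 26, w), (k, 13, 29, d), (k, 13, 29, n), (k, 28, 21, z), (k, 28, 26, w), (k, 28, 29, d), (k, 28, 29, n), (v, 33, 27, k)}
(U ⋈ P) ⋈ T (natural join on E): {(k, 13, 21, z, a, 17), (k, 13, 26, w, a, 17), (k, 13, 29, d, a, 17), (k, 13, 29, n, a, 17), (k, 28, 21, z, b, 25), (k, 28, 21, z, q, 30), (k, 28, 26, w, b, 25), (k, 28, 26, w, q, 30), (k, 28, 29, d, b, 25), (k, 28, 29, d, q, 30), (k, 28, 29, n, b, 25), (k, 28, 29, n, q, 30)}
Selection B >= G: {(k, 13, 21, z, a, 17), (k, 13, 26, w, a, 17), (k, 13, 29, d, a, 17), (k, 13, 29, n, a, 17), (k, 28, 26, w, b, 25), (k, 28, 29, d, b, 25), (k, 28, 29, n, b, 25)}
Keep only column(s) G, F, B (2 duplicate(s) eliminated): {(17, k, 21), (17, k, 26), (17, k, 29), (25, k, 26), (25, k, 29)}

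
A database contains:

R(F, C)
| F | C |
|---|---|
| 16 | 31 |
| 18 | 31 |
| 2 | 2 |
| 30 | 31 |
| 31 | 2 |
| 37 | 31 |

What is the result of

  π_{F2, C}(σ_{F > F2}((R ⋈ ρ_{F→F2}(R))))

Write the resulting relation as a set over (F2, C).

{(16, 31), (18, 31), (2, 2), (30, 31)}

ρ[F→F2]: schema becomes (F2, C); tuples unchanged.
Natural join on C: {(16, 31, 16), (16, 31, 18), (16, 31, 30), (16, 31, 37), (18, 31, 16), (18, 31, 18), (18, 31, 30), (18, 31, 37), (2, 2, 2), (2, 2, 31), (30, 31, 16), (30, 31, 18), (30, 31, 30), (30, 31, 37), (31, 2, 2), (31, 2, 31), (37, 31, 16), (37, 31, 18), (37, 31, 30), (37, 31, 37)}
Selection F > F2: {(18, 31, 16), (30, 31, 16), (30, 31, 18), (31, 2, 2), (37, 31, 16), (37, 31, 18), (37, 31, 30)}
π[F2, C]: project onto (F2, C) (3 duplicate(s) eliminated) → {(16, 31), (18, 31), (2, 2), (30, 31)}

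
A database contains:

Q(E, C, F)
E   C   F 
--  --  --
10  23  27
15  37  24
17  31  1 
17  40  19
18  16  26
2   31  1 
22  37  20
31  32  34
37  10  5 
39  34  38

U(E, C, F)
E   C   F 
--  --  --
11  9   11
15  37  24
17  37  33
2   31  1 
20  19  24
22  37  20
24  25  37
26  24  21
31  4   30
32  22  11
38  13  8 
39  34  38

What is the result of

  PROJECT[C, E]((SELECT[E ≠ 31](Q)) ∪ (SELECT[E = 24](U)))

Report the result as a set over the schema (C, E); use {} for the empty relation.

Filtering on E ≠ 31 leaves {(10, 23, 27), (15, 37, 24), (17, 31, 1), (17, 40, 19), (18, 16, 26), (2, 31, 1), (22, 37, 20), (37, 10, 5), (39, 34, 38)}.
Filtering on E = 24 leaves {(24, 25, 37)}.
Set union of the two operands is {(10, 23, 27), (15, 37, 24), (17, 31, 1), (17, 40, 19), (18, 16, 26), (2, 31, 1), (22, 37, 20), (24, 25, 37), (37, 10, 5), (39, 34, 38)}.
π_{C, E} gives {(10, 37), (16, 18), (23, 10), (25, 24), (31, 17), (31, 2), (34, 39), (37, 15), (37, 22), (40, 17)}.

{(10, 37), (16, 18), (23, 10), (25, 24), (31, 17), (31, 2), (34, 39), (37, 15), (37, 22), (40, 17)}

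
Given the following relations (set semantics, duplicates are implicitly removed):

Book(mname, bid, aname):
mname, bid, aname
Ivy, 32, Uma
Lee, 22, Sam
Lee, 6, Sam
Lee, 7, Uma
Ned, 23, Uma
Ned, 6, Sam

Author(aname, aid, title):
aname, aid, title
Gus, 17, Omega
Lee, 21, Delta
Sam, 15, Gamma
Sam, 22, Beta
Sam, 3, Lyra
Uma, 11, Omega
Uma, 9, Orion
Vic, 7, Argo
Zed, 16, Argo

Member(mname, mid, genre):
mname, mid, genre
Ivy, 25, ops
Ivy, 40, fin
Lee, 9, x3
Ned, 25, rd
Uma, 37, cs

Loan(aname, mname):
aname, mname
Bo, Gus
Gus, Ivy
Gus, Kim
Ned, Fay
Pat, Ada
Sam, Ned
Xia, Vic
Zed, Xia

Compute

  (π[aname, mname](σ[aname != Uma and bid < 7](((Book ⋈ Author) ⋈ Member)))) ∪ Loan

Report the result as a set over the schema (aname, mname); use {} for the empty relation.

Joining Book and Author on aname yields {(Ivy, 32, Uma, 11, Omega), (Ivy, 32, Uma, 9, Orion), (Lee, 22, Sam, 15, Gamma), (Lee, 22, Sam, 22, Beta), (Lee, 22, Sam, 3, Lyra), (Lee, 6, Sam, 15, Gamma), (Lee, 6, Sam, 22, Beta), (Lee, 6, Sam, 3, Lyra), (Lee, 7, Uma, 11, Omega), (Lee, 7, Uma, 9, Orion), (Ned, 23, Uma, 11, Omega), (Ned, 23, Uma, 9, Orion), (Ned, 6, Sam, 15, Gamma), (Ned, 6, Sam, 22, Beta), (Ned, 6, Sam, 3, Lyra)}.
Joining (Book ⋈ Author) and Member on mname yields {(Ivy, 32, Uma, 11, Omega, 25, ops), (Ivy, 32, Uma, 11, Omega, 40, fin), (Ivy, 32, Uma, 9, Orion, 25, ops), (Ivy, 32, Uma, 9, Orion, 40, fin), (Lee, 22, Sam, 15, Gamma, 9, x3), (Lee, 22, Sam, 22, Beta, 9, x3), (Lee, 22, Sam, 3, Lyra, 9, x3), (Lee, 6, Sam, 15, Gamma, 9, x3), (Lee, 6, Sam, 22, Beta, 9, x3), (Lee, 6, Sam, 3, Lyra, 9, x3), (Lee, 7, Uma, 11, Omega, 9, x3), (Lee, 7, Uma, 9, Orion, 9, x3), (Ned, 23, Uma, 11, Omega, 25, rd), (Ned, 23, Uma, 9, Orion, 25, rd), (Ned, 6, Sam, 15, Gamma, 25, rd), (Ned, 6, Sam, 22, Beta, 25, rd), (Ned, 6, Sam, 3, Lyra, 25, rd)}.
Apply σ_{aname != Uma and bid < 7}; surviving tuples: {(Lee, 6, Sam, 15, Gamma, 9, x3), (Lee, 6, Sam, 22, Beta, 9, x3), (Lee, 6, Sam, 3, Lyra, 9, x3), (Ned, 6, Sam, 15, Gamma, 25, rd), (Ned, 6, Sam, 22, Beta, 25, rd), (Ned, 6, Sam, 3, Lyra, 25, rd)}
π[aname, mname]: project onto (aname, mname) (4 duplicate(s) eliminated) → {(Sam, Lee), (Sam, Ned)}
Union: {(Sam, Lee), (Sam, Ned)} with {(Bo, Gus), (Gus, Ivy), (Gus, Kim), (Ned, Fay), (Pat, Ada), (Sam, Ned), (Xia, Vic), (Zed, Xia)} → {(Bo, Gus), (Gus, Ivy), (Gus, Kim), (Ned, Fay), (Pat, Ada), (Sam, Lee), (Sam, Ned), (Xia, Vic), (Zed, Xia)}

{(Bo, Gus), (Gus, Ivy), (Gus, Kim), (Ned, Fay), (Pat, Ada), (Sam, Lee), (Sam, Ned), (Xia, Vic), (Zed, Xia)}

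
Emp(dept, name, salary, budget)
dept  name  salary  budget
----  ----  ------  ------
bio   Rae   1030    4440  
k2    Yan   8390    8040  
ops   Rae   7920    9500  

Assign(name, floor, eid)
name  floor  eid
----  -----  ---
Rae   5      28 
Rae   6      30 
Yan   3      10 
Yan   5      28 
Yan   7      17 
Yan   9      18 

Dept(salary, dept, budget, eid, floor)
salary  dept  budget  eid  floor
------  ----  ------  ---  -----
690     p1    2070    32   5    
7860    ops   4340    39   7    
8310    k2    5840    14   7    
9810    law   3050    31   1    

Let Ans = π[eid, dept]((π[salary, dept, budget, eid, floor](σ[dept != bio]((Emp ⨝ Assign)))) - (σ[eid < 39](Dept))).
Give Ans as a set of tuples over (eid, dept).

Joining Emp and Assign on name yields {(bio, Rae, 1030, 4440, 5, 28), (bio, Rae, 1030, 4440, 6, 30), (k2, Yan, 8390, 8040, 3, 10), (k2, Yan, 8390, 8040, 5, 28), (k2, Yan, 8390, 8040, 7, 17), (k2, Yan, 8390, 8040, 9, 18), (ops, Rae, 7920, 9500, 5, 28), (ops, Rae, 7920, 9500, 6, 30)}.
Filtering on dept != bio leaves {(k2, Yan, 8390, 8040, 3, 10), (k2, Yan, 8390, 8040, 5, 28), (k2, Yan, 8390, 8040, 7, 17), (k2, Yan, 8390, 8040, 9, 18), (ops, Rae, 7920, 9500, 5, 28), (ops, Rae, 7920, 9500, 6, 30)}.
Projecting to salary, dept, budget, eid, floor: {(7920, ops, 9500, 28, 5), (7920, ops, 9500, 30, 6), (8390, k2, 8040, 10, 3), (8390, k2, 8040, 17, 7), (8390, k2, 8040, 18, 9), (8390, k2, 8040, 28, 5)}
Filtering on eid < 39 leaves {(690, p1, 2070, 32, 5), (8310, k2, 5840, 14, 7), (9810, law, 3050, 31, 1)}.
Difference: {(7920, ops, 9500, 28, 5), (7920, ops, 9500, 30, 6), (8390, k2, 8040, 10, 3), (8390, k2, 8040, 17, 7), (8390, k2, 8040, 18, 9), (8390, k2, 8040, 28, 5)} with {(690, p1, 2070, 32, 5), (8310, k2, 5840, 14, 7), (9810, law, 3050, 31, 1)} → {(7920, ops, 9500, 28, 5), (7920, ops, 9500, 30, 6), (8390, k2, 8040, 10, 3), (8390, k2, 8040, 17, 7), (8390, k2, 8040, 18, 9), (8390, k2, 8040, 28, 5)}
Projecting to eid, dept: {(10, k2), (17, k2), (18, k2), (28, k2), (28, ops), (30, ops)}

{(10, k2), (17, k2), (18, k2), (28, k2), (28, ops), (30, ops)}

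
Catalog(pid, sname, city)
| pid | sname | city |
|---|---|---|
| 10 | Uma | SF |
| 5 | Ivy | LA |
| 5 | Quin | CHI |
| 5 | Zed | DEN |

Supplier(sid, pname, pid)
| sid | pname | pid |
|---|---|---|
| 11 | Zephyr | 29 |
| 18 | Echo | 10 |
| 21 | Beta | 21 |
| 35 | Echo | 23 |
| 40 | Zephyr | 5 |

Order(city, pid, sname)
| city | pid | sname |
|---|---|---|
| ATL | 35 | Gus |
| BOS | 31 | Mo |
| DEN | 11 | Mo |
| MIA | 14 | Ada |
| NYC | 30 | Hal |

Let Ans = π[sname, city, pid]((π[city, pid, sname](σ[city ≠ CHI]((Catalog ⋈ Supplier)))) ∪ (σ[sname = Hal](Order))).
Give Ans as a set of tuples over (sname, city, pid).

{(Hal, NYC, 30), (Ivy, LA, 5), (Uma, SF, 10), (Zed, DEN, 5)}

Catalog ⋈ Supplier (natural join on pid): {(10, Uma, SF, 18, Echo), (5, Ivy, LA, 40, Zephyr), (5, Quin, CHI, 40, Zephyr), (5, Zed, DEN, 40, Zephyr)}
Filtering on city ≠ CHI leaves {(10, Uma, SF, 18, Echo), (5, Ivy, LA, 40, Zephyr), (5, Zed, DEN, 40, Zephyr)}.
π_{city, pid, sname} gives {(DEN, 5, Zed), (LA, 5, Ivy), (SF, 10, Uma)}.
Filtering on sname = Hal leaves {(NYC, 30, Hal)}.
Union: {(DEN, 5, Zed), (LA, 5, Ivy), (SF, 10, Uma)} with {(NYC, 30, Hal)} → {(DEN, 5, Zed), (LA, 5, Ivy), (NYC, 30, Hal), (SF, 10, Uma)}
π_{sname, city, pid} gives {(Hal, NYC, 30), (Ivy, LA, 5), (Uma, SF, 10), (Zed, DEN, 5)}.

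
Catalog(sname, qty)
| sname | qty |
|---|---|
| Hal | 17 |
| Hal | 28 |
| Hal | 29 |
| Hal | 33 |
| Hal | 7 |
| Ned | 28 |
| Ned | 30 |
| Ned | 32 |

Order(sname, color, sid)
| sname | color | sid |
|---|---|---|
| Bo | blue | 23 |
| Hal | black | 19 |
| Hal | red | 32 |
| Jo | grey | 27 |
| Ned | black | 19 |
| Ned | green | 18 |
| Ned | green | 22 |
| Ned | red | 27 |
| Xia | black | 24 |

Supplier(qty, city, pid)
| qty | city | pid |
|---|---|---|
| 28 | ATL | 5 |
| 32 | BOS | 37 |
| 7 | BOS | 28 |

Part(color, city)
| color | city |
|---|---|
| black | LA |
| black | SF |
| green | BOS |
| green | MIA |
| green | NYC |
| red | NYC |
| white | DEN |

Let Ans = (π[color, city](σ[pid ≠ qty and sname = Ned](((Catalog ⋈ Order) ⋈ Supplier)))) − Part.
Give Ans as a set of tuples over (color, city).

Catalog ⋈ Order (natural join on sname): {(Hal, 17, black, 19), (Hal, 17, red, 32), (Hal, 28, black, 19), (Hal, 28, red, 32), (Hal, 29, black, 19), (Hal, 29, red, 32), (Hal, 33, black, 19), (Hal, 33, red, 32), (Hal, 7, black, 19), (Hal, 7, red, 32), (Ned, 28, black, 19), (Ned, 28, green, 18), (Ned, 28, green, 22), (Ned, 28, red, 27), (Ned, 30, black, 19), (Ned, 30, green, 18), (Ned, 30, green, 22), (Ned, 30, red, 27), (Ned, 32, black, 19), (Ned, 32, green, 18), (Ned, 32, green, 22), (Ned, 32, red, 27)}
(Catalog ⋈ Order) ⋈ Supplier (natural join on qty): {(Hal, 28, black, 19, ATL, 5), (Hal, 28, red, 32, ATL, 5), (Hal, 7, black, 19, BOS, 28), (Hal, 7, red, 32, BOS, 28), (Ned, 28, black, 19, ATL, 5), (Ned, 28, green, 18, ATL, 5), (Ned, 28, green, 22, ATL, 5), (Ned, 28, red, 27, ATL, 5), (Ned, 32, black, 19, BOS, 37), (Ned, 32, green, 18, BOS, 37), (Ned, 32, green, 22, BOS, 37), (Ned, 32, red, 27, BOS, 37)}
Selection pid ≠ qty and sname = Ned: {(Ned, 28, black, 19, ATL, 5), (Ned, 28, green, 18, ATL, 5), (Ned, 28, green, 22, ATL, 5), (Ned, 28, red, 27, ATL, 5), (Ned, 32, black, 19, BOS, 37), (Ned, 32, green, 18, BOS, 37), (Ned, 32, green, 22, BOS, 37), (Ned, 32, red, 27, BOS, 37)}
π[color, city]: project onto (color, city) (2 duplicate(s) eliminated) → {(black, ATL), (black, BOS), (green, ATL), (green, BOS), (red, ATL), (red, BOS)}
Taking the difference: {(black, ATL), (black, BOS), (green, ATL), (red, ATL), (red, BOS)}

{(black, ATL), (black, BOS), (green, ATL), (red, ATL), (red, BOS)}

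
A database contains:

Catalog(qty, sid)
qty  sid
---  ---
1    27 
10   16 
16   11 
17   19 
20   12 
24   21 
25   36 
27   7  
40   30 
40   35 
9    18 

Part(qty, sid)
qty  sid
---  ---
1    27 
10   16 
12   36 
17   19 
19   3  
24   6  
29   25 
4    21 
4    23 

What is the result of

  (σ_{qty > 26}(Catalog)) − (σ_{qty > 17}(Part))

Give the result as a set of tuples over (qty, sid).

σ[qty > 26]: keep tuples satisfying qty > 26 → {(27, 7), (40, 30), (40, 35)}
σ[qty > 17]: keep tuples satisfying qty > 17 → {(19, 3), (24, 6), (29, 25)}
Difference: {(27, 7), (40, 30), (40, 35)} with {(19, 3), (24, 6), (29, 25)} → {(27, 7), (40, 30), (40, 35)}

{(27, 7), (40, 30), (40, 35)}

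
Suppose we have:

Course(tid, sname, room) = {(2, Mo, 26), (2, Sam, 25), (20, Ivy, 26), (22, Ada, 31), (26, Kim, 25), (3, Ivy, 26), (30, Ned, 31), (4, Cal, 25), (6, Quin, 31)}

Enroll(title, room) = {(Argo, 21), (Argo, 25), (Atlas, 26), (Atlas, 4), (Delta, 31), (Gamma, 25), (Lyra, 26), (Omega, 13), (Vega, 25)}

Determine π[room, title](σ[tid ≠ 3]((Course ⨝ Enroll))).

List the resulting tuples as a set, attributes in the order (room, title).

Course ⋈ Enroll (natural join on room): {(2, Mo, 26, Atlas), (2, Mo, 26, Lyra), (2, Sam, 25, Argo), (2, Sam, 25, Gamma), (2, Sam, 25, Vega), (20, Ivy, 26, Atlas), (20, Ivy, 26, Lyra), (22, Ada, 31, Delta), (26, Kim, 25, Argo), (26, Kim, 25, Gamma), (26, Kim, 25, Vega), (3, Ivy, 26, Atlas), (3, Ivy, 26, Lyra), (30, Ned, 31, Delta), (4, Cal, 25, Argo), (4, Cal, 25, Gamma), (4, Cal, 25, Vega), (6, Quin, 31, Delta)}
σ[tid ≠ 3]: keep tuples satisfying tid ≠ 3 → {(2, Mo, 26, Atlas), (2, Mo, 26, Lyra), (2, Sam, 25, Argo), (2, Sam, 25, Gamma), (2, Sam, 25, Vega), (20, Ivy, 26, Atlas), (20, Ivy, 26, Lyra), (22, Ada, 31, Delta), (26, Kim, 25, Argo), (26, Kim, 25, Gamma), (26, Kim, 25, Vega), (30, Ned, 31, Delta), (4, Cal, 25, Argo), (4, Cal, 25, Gamma), (4, Cal, 25, Vega), (6, Quin, 31, Delta)}
π_{room, title} gives {(25, Argo), (25, Gamma), (25, Vega), (26, Atlas), (26, Lyra), (31, Delta)} (10 duplicate(s) eliminated).

{(25, Argo), (25, Gamma), (25, Vega), (26, Atlas), (26, Lyra), (31, Delta)}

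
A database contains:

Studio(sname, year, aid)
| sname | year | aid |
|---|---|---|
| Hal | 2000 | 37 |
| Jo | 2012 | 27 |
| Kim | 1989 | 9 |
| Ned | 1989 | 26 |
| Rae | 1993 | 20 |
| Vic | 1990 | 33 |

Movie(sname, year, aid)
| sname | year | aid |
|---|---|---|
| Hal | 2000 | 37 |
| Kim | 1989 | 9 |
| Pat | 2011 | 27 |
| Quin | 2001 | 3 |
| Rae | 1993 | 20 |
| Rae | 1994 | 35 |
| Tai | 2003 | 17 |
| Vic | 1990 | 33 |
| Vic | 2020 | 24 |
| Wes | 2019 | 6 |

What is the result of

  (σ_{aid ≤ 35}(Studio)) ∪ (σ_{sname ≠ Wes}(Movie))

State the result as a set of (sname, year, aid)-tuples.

σ[aid ≤ 35]: keep tuples satisfying aid ≤ 35 → {(Jo, 2012, 27), (Kim, 1989, 9), (Ned, 1989, 26), (Rae, 1993, 20), (Vic, 1990, 33)}
σ[sname ≠ Wes]: keep tuples satisfying sname ≠ Wes → {(Hal, 2000, 37), (Kim, 1989, 9), (Pat, 2011, 27), (Quin, 2001, 3), (Rae, 1993, 20), (Rae, 1994, 35), (Tai, 2003, 17), (Vic, 1990, 33), (Vic, 2020, 24)}
Union: {(Jo, 2012, 27), (Kim, 1989, 9), (Ned, 1989, 26), (Rae, 1993, 20), (Vic, 1990, 33)} with {(Hal, 2000, 37), (Kim, 1989, 9), (Pat, 2011, 27), (Quin, 2001, 3), (Rae, 1993, 20), (Rae, 1994, 35), (Tai, 2003, 17), (Vic, 1990, 33), (Vic, 2020, 24)} → {(Hal, 2000, 37), (Jo, 2012, 27), (Kim, 1989, 9), (Ned, 1989, 26), (Pat, 2011, 27), (Quin, 2001, 3), (Rae, 1993, 20), (Rae, 1994, 35), (Tai, 2003, 17), (Vic, 1990, 33), (Vic, 2020, 24)}

{(Hal, 2000, 37), (Jo, 2012, 27), (Kim, 1989, 9), (Ned, 1989, 26), (Pat, 2011, 27), (Quin, 2001, 3), (Rae, 1993, 20), (Rae, 1994, 35), (Tai, 2003, 17), (Vic, 1990, 33), (Vic, 2020, 24)}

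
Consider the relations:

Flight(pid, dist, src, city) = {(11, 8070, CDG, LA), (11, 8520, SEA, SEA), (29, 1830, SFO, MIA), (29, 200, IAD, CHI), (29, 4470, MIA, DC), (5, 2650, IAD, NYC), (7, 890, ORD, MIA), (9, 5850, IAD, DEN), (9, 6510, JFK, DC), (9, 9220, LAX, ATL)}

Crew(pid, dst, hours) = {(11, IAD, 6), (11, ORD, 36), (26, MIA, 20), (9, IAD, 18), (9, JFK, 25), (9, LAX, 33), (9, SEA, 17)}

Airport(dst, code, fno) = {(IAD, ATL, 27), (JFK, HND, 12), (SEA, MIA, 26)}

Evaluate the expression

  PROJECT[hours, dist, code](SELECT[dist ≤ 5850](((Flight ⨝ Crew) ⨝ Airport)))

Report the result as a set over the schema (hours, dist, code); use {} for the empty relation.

{(17, 5850, MIA), (18, 5850, ATL), (25, 5850, HND)}

Flight ⋈ Crew (natural join on pid): {(11, 8070, CDG, LA, IAD, 6), (11, 8070, CDG, LA, ORD, 36), (11, 8520, SEA, SEA, IAD, 6), (11, 8520, SEA, SEA, ORD, 36), (9, 5850, IAD, DEN, IAD, 18), (9, 5850, IAD, DEN, JFK, 25), (9, 5850, IAD, DEN, LAX, 33), (9, 5850, IAD, DEN, SEA, 17), (9, 6510, JFK, DC, IAD, 18), (9, 6510, JFK, DC, JFK, 25), (9, 6510, JFK, DC, LAX, 33), (9, 6510, JFK, DC, SEA, 17), (9, 9220, LAX, ATL, IAD, 18), (9, 9220, LAX, ATL, JFK, 25), (9, 9220, LAX, ATL, LAX, 33), (9, 9220, LAX, ATL, SEA, 17)}
(Flight ⨝ Crew) ⋈ Airport (natural join on dst): {(11, 8070, CDG, LA, IAD, 6, ATL, 27), (11, 8520, SEA, SEA, IAD, 6, ATL, 27), (9, 5850, IAD, DEN, IAD, 18, ATL, 27), (9, 5850, IAD, DEN, JFK, 25, HND, 12), (9, 5850, IAD, DEN, SEA, 17, MIA, 26), (9, 6510, JFK, DC, IAD, 18, ATL, 27), (9, 6510, JFK, DC, JFK, 25, HND, 12), (9, 6510, JFK, DC, SEA, 17, MIA, 26), (9, 9220, LAX, ATL, IAD, 18, ATL, 27), (9, 9220, LAX, ATL, JFK, 25, HND, 12), (9, 9220, LAX, ATL, SEA, 17, MIA, 26)}
Selection dist ≤ 5850: {(9, 5850, IAD, DEN, IAD, 18, ATL, 27), (9, 5850, IAD, DEN, JFK, 25, HND, 12), (9, 5850, IAD, DEN, SEA, 17, MIA, 26)}
Projecting to hours, dist, code: {(17, 5850, MIA), (18, 5850, ATL), (25, 5850, HND)}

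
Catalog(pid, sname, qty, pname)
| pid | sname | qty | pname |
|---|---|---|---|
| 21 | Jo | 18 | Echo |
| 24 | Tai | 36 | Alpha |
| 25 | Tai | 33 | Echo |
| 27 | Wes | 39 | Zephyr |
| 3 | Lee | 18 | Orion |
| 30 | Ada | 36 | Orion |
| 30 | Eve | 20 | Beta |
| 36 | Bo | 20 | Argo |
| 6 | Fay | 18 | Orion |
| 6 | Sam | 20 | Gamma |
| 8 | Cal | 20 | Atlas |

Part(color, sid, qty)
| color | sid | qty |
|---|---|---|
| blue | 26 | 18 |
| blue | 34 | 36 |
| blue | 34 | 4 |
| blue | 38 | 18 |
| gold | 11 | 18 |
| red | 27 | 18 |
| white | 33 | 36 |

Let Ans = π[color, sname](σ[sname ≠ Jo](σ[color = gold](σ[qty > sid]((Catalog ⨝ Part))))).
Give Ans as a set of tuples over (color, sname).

{(gold, Fay), (gold, Lee)}

Catalog ⋈ Part (natural join on qty): {(21, Jo, 18, Echo, blue, 26), (21, Jo, 18, Echo, blue, 38), (21, Jo, 18, Echo, gold, 11), (21, Jo, 18, Echo, red, 27), (24, Tai, 36, Alpha, blue, 34), (24, Tai, 36, Alpha, white, 33), (3, Lee, 18, Orion, blue, 26), (3, Lee, 18, Orion, blue, 38), (3, Lee, 18, Orion, gold, 11), (3, Lee, 18, Orion, red, 27), (30, Ada, 36, Orion, blue, 34), (30, Ada, 36, Orion, white, 33), (6, Fay, 18, Orion, blue, 26), (6, Fay, 18, Orion, blue, 38), (6, Fay, 18, Orion, gold, 11), (6, Fay, 18, Orion, red, 27)}
Filtering on qty > sid leaves {(21, Jo, 18, Echo, gold, 11), (24, Tai, 36, Alpha, blue, 34), (24, Tai, 36, Alpha, white, 33), (3, Lee, 18, Orion, gold, 11), (30, Ada, 36, Orion, blue, 34), (30, Ada, 36, Orion, white, 33), (6, Fay, 18, Orion, gold, 11)}.
Filtering on color = gold leaves {(21, Jo, 18, Echo, gold, 11), (3, Lee, 18, Orion, gold, 11), (6, Fay, 18, Orion, gold, 11)}.
Filtering on sname ≠ Jo leaves {(3, Lee, 18, Orion, gold, 11), (6, Fay, 18, Orion, gold, 11)}.
Keep only column(s) color, sname: {(gold, Fay), (gold, Lee)}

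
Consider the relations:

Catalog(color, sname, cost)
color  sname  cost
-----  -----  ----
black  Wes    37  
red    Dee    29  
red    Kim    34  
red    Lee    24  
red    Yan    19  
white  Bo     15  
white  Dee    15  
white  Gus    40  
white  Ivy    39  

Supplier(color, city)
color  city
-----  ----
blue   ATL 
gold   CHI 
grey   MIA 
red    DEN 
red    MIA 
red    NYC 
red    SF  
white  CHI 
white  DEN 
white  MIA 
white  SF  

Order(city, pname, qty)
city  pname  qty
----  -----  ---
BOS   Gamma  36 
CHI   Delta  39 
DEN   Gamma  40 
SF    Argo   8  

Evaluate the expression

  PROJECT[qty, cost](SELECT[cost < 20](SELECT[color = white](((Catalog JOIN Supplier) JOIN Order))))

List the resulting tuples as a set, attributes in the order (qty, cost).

{(39, 15), (40, 15), (8, 15)}

Joining Catalog and Supplier on color yields {(red, Dee, 29, DEN), (red, Dee, 29, MIA), (red, Dee, 29, NYC), (red, Dee, 29, SF), (red, Kim, 34, DEN), (red, Kim, 34, MIA), (red, Kim, 34, NYC), (red, Kim, 34, SF), (red, Lee, 24, DEN), (red, Lee, 24, MIA), (red, Lee, 24, NYC), (red, Lee, 24, SF), (red, Yan, 19, DEN), (red, Yan, 19, MIA), (red, Yan, 19, NYC), (red, Yan, 19, SF), (white, Bo, 15, CHI), (white, Bo, 15, DEN), (white, Bo, 15, MIA), (white, Bo, 15, SF), (white, Dee, 15, CHI), (white, Dee, 15, DEN), (white, Dee, 15, MIA), (white, Dee, 15, SF), (white, Gus, 40, CHI), (white, Gus, 40, DEN), (white, Gus, 40, MIA), (white, Gus, 40, SF), (white, Ivy, 39, CHI), (white, Ivy, 39, DEN), (white, Ivy, 39, MIA), (white, Ivy, 39, SF)}.
Joining (Catalog JOIN Supplier) and Order on city yields {(red, Dee, 29, DEN, Gamma, 40), (red, Dee, 29, SF, Argo, 8), (red, Kim, 34, DEN, Gamma, 40), (red, Kim, 34, SF, Argo, 8), (red, Lee, 24, DEN, Gamma, 40), (red, Lee, 24, SF, Argo, 8), (red, Yan, 19, DEN, Gamma, 40), (red, Yan, 19, SF, Argo, 8), (white, Bo, 15, CHI, Delta, 39), (white, Bo, 15, DEN, Gamma, 40), (white, Bo, 15, SF, Argo, 8), (white, Dee, 15, CHI, Delta, 39), (white, Dee, 15, DEN, Gamma, 40), (white, Dee, 15, SF, Argo, 8), (white, Gus, 40, CHI, Delta, 39), (white, Gus, 40, DEN, Gamma, 40), (white, Gus, 40, SF, Argo, 8), (white, Ivy, 39, CHI, Delta, 39), (white, Ivy, 39, DEN, Gamma, 40), (white, Ivy, 39, SF, Argo, 8)}.
Apply σ_{color = white}; surviving tuples: {(white, Bo, 15, CHI, Delta, 39), (white, Bo, 15, DEN, Gamma, 40), (white, Bo, 15, SF, Argo, 8), (white, Dee, 15, CHI, Delta, 39), (white, Dee, 15, DEN, Gamma, 40), (white, Dee, 15, SF, Argo, 8), (white, Gus, 40, CHI, Delta, 39), (white, Gus, 40, DEN, Gamma, 40), (white, Gus, 40, SF, Argo, 8), (white, Ivy, 39, CHI, Delta, 39), (white, Ivy, 39, DEN, Gamma, 40), (white, Ivy, 39, SF, Argo, 8)}
Apply σ_{cost < 20}; surviving tuples: {(white, Bo, 15, CHI, Delta, 39), (white, Bo, 15, DEN, Gamma, 40), (white, Bo, 15, SF, Argo, 8), (white, Dee, 15, CHI, Delta, 39), (white, Dee, 15, DEN, Gamma, 40), (white, Dee, 15, SF, Argo, 8)}
π_{qty, cost} gives {(39, 15), (40, 15), (8, 15)} (3 duplicate(s) eliminated).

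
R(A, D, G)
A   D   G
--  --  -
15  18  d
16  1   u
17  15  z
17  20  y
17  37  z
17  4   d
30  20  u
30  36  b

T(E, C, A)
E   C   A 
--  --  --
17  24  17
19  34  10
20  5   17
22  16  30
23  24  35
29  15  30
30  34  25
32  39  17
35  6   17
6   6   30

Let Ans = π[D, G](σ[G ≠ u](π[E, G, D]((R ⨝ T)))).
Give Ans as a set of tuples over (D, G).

{(15, z), (20, y), (36, b), (37, z), (4, d)}

R ⋈ T (natural join on A): {(17, 15, z, 17, 24), (17, 15, z, 20, 5), (17, 15, z, 32, 39), (17, 15, z, 35, 6), (17, 20, y, 17, 24), (17, 20, y, 20, 5), (17, 20, y, 32, 39), (17, 20, y, 35, 6), (17, 37, z, 17, 24), (17, 37, z, 20, 5), (17, 37, z, 32, 39), (17, 37, z, 35, 6), (17, 4, d, 17, 24), (17, 4, d, 20, 5), (17, 4, d, 32, 39), (17, 4, d, 35, 6), (30, 20, u, 22, 16), (30, 20, u, 29, 15), (30, 20, u, 6, 6), (30, 36, b, 22, 16), (30, 36, b, 29, 15), (30, 36, b, 6, 6)}
π[E, G, D]: project onto (E, G, D) → {(17, d, 4), (17, y, 20), (17, z, 15), (17, z, 37), (20, d, 4), (20, y, 20), (20, z, 15), (20, z, 37), (22, b, 36), (22, u, 20), (29, b, 36), (29, u, 20), (32, d, 4), (32, y, 20), (32, z, 15), (32, z, 37), (35, d, 4), (35, y, 20), (35, z, 15), (35, z, 37), (6, b, 36), (6, u, 20)}
Filtering on G ≠ u leaves {(17, d, 4), (17, y, 20), (17, z, 15), (17, z, 37), (20, d, 4), (20, y, 20), (20, z, 15), (20, z, 37), (22, b, 36), (29, b, 36), (32, d, 4), (32, y, 20), (32, z, 15), (32, z, 37), (35, d, 4), (35, y, 20), (35, z, 15), (35, z, 37), (6, b, 36)}.
π[D, G]: project onto (D, G) (14 duplicate(s) eliminated) → {(15, z), (20, y), (36, b), (37, z), (4, d)}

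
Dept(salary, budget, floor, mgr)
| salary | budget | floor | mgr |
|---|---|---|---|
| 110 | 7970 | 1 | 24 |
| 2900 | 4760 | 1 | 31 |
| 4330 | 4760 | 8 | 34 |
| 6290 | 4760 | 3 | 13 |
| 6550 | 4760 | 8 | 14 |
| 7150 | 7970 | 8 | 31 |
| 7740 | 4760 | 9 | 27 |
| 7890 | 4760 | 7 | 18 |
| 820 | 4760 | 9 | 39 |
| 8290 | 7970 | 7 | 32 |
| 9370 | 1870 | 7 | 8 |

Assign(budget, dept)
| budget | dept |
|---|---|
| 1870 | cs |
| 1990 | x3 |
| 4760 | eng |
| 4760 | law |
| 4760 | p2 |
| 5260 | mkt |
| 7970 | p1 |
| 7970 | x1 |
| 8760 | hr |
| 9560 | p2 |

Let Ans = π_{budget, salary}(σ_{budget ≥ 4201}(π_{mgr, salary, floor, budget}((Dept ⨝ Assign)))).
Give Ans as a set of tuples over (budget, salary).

Joining Dept and Assign on budget yields {(110, 7970, 1, 24, p1), (110, 7970, 1, 24, x1), (2900, 4760, 1, 31, eng), (2900, 4760, 1, 31, law), (2900, 4760, 1, 31, p2), (4330, 4760, 8, 34, eng), (4330, 4760, 8, 34, law), (4330, 4760, 8, 34, p2), (6290, 4760, 3, 13, eng), (6290, 4760, 3, 13, law), (6290, 4760, 3, 13, p2), (6550, 4760, 8, 14, eng), (6550, 4760, 8, 14, law), (6550, 4760, 8, 14, p2), (7150, 7970, 8, 31, p1), (7150, 7970, 8, 31, x1), (7740, 4760, 9, 27, eng), (7740, 4760, 9, 27, law), (7740, 4760, 9, 27, p2), (7890, 4760, 7, 18, eng), (7890, 4760, 7, 18, law), (7890, 4760, 7, 18, p2), (820, 4760, 9, 39, eng), (820, 4760, 9, 39, law), (820, 4760, 9, 39, p2), (8290, 7970, 7, 32, p1), (8290, 7970, 7, 32, x1), (9370, 1870, 7, 8, cs)}.
π[mgr, salary, floor, budget]: project onto (mgr, salary, floor, budget) (17 duplicate(s) eliminated) → {(13, 6290, 3, 4760), (14, 6550, 8, 4760), (18, 7890, 7, 4760), (24, 110, 1, 7970), (27, 7740, 9, 4760), (31, 2900, 1, 4760), (31, 7150, 8, 7970), (32, 8290, 7, 7970), (34, 4330, 8, 4760), (39, 820, 9, 4760), (8, 9370, 7, 1870)}
Selection budget ≥ 4201: {(13, 6290, 3, 4760), (14, 6550, 8, 4760), (18, 7890, 7, 4760), (24, 110, 1, 7970), (27, 7740, 9, 4760), (31, 2900, 1, 4760), (31, 7150, 8, 7970), (32, 8290, 7, 7970), (34, 4330, 8, 4760), (39, 820, 9, 4760)}
π[budget, salary]: project onto (budget, salary) → {(4760, 2900), (4760, 4330), (4760, 6290), (4760, 6550), (4760, 7740), (4760, 7890), (4760, 820), (7970, 110), (7970, 7150), (7970, 8290)}

{(4760, 2900), (4760, 4330), (4760, 6290), (4760, 6550), (4760, 7740), (4760, 7890), (4760, 820), (7970, 110), (7970, 7150), (7970, 8290)}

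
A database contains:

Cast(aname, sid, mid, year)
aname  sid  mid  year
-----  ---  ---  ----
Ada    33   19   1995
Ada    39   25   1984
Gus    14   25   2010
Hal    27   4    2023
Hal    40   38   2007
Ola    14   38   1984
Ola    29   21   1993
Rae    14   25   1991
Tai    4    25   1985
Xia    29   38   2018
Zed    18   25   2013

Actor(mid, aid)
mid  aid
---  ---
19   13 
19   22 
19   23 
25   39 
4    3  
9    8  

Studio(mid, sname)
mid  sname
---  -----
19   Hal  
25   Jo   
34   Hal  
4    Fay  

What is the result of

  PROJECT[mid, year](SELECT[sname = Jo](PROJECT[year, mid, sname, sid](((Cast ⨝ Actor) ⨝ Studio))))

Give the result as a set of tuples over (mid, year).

{(25, 1984), (25, 1985), (25, 1991), (25, 2010), (25, 2013)}

Natural join on mid: {(Ada, 33, 19, 1995, 13), (Ada, 33, 19, 1995, 22), (Ada, 33, 19, 1995, 23), (Ada, 39, 25, 1984, 39), (Gus, 14, 25, 2010, 39), (Hal, 27, 4, 2023, 3), (Rae, 14, 25, 1991, 39), (Tai, 4, 25, 1985, 39), (Zed, 18, 25, 2013, 39)}
Natural join on mid: {(Ada, 33, 19, 1995, 13, Hal), (Ada, 33, 19, 1995, 22, Hal), (Ada, 33, 19, 1995, 23, Hal), (Ada, 39, 25, 1984, 39, Jo), (Gus, 14, 25, 2010, 39, Jo), (Hal, 27, 4, 2023, 3, Fay), (Rae, 14, 25, 1991, 39, Jo), (Tai, 4, 25, 1985, 39, Jo), (Zed, 18, 25, 2013, 39, Jo)}
π[year, mid, sname, sid]: project onto (year, mid, sname, sid) (2 duplicate(s) eliminated) → {(1984, 25, Jo, 39), (1985, 25, Jo, 4), (1991, 25, Jo, 14), (1995, 19, Hal, 33), (2010, 25, Jo, 14), (2013, 25, Jo, 18), (2023, 4, Fay, 27)}
Apply σ_{sname = Jo}; surviving tuples: {(1984, 25, Jo, 39), (1985, 25, Jo, 4), (1991, 25, Jo, 14), (2010, 25, Jo, 14), (2013, 25, Jo, 18)}
π[mid, year]: project onto (mid, year) → {(25, 1984), (25, 1985), (25, 1991), (25, 2010), (25, 2013)}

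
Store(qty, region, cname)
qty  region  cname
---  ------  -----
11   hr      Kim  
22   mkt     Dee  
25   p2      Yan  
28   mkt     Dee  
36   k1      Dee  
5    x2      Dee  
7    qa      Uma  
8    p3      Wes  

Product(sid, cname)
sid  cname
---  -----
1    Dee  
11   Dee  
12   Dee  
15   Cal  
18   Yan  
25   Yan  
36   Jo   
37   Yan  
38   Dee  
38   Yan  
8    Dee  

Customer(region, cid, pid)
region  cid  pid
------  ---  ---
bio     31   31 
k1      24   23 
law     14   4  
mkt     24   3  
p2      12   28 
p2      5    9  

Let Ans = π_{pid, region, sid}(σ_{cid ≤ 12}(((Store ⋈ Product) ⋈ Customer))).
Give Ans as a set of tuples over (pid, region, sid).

{(28, p2, 18), (28, p2, 25), (28, p2, 37), (28, p2, 38), (9, p2, 18), (9, p2, 25), (9, p2, 37), (9, p2, 38)}

Joining Store and Product on cname yields {(22, mkt, Dee, 1), (22, mkt, Dee, 11), (22, mkt, Dee, 12), (22, mkt, Dee, 38), (22, mkt, Dee, 8), (25, p2, Yan, 18), (25, p2, Yan, 25), (25, p2, Yan, 37), (25, p2, Yan, 38), (28, mkt, Dee, 1), (28, mkt, Dee, 11), (28, mkt, Dee, 12), (28, mkt, Dee, 38), (28, mkt, Dee, 8), (36, k1, Dee, 1), (36, k1, Dee, 11), (36, k1, Dee, 12), (36, k1, Dee, 38), (36, k1, Dee, 8), (5, x2, Dee, 1), (5, x2, Dee, 11), (5, x2, Dee, 12), (5, x2, Dee, 38), (5, x2, Dee, 8)}.
Joining (Store ⋈ Product) and Customer on region yields {(22, mkt, Dee, 1, 24, 3), (22, mkt, Dee, 11, 24, 3), (22, mkt, Dee, 12, 24, 3), (22, mkt, Dee, 38, 24, 3), (22, mkt, Dee, 8, 24, 3), (25, p2, Yan, 18, 12, 28), (25, p2, Yan, 18, 5, 9), (25, p2, Yan, 25, 12, 28), (25, p2, Yan, 25, 5, 9), (25, p2, Yan, 37, 12, 28), (25, p2, Yan, 37, 5, 9), (25, p2, Yan, 38, 12, 28), (25, p2, Yan, 38, 5, 9), (28, mkt, Dee, 1, 24, 3), (28, mkt, Dee, 11, 24, 3), (28, mkt, Dee, 12, 24, 3), (28, mkt, Dee, 38, 24, 3), (28, mkt, Dee, 8, 24, 3), (36, k1, Dee, 1, 24, 23), (36, k1, Dee, 11, 24, 23), (36, k1, Dee, 12, 24, 23), (36, k1, Dee, 38, 24, 23), (36, k1, Dee, 8, 24, 23)}.
Filtering on cid ≤ 12 leaves {(25, p2, Yan, 18, 12, 28), (25, p2, Yan, 18, 5, 9), (25, p2, Yan, 25, 12, 28), (25, p2, Yan, 25, 5, 9), (25, p2, Yan, 37, 12, 28), (25, p2, Yan, 37, 5, 9), (25, p2, Yan, 38, 12, 28), (25, p2, Yan, 38, 5, 9)}.
π_{pid, region, sid} gives {(28, p2, 18), (28, p2, 25), (28, p2, 37), (28, p2, 38), (9, p2, 18), (9, p2, 25), (9, p2, 37), (9, p2, 38)}.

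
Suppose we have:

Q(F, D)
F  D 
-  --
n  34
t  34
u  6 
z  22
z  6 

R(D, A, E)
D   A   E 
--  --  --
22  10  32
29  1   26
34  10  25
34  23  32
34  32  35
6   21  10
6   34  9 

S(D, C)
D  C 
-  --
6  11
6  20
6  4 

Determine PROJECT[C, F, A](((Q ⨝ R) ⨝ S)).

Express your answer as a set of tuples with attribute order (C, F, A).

Natural join on D: {(n, 34, 10, 25), (n, 34, 23, 32), (n, 34, 32, 35), (t, 34, 10, 25), (t, 34, 23, 32), (t, 34, 32, 35), (u, 6, 21, 10), (u, 6, 34, 9), (z, 22, 10, 32), (z, 6, 21, 10), (z, 6, 34, 9)}
Natural join on D: {(u, 6, 21, 10, 11), (u, 6, 21, 10, 20), (u, 6, 21, 10, 4), (u, 6, 34, 9, 11), (u, 6, 34, 9, 20), (u, 6, 34, 9, 4), (z, 6, 21, 10, 11), (z, 6, 21, 10, 20), (z, 6, 21, 10, 4), (z, 6, 34, 9, 11), (z, 6, 34, 9, 20), (z, 6, 34, 9, 4)}
Keep only column(s) C, F, A: {(11, u, 21), (11, u, 34), (11, z, 21), (11, z, 34), (20, u, 21), (20, u, 34), (20, z, 21), (20, z, 34), (4, u, 21), (4, u, 34), (4, z, 21), (4, z, 34)}

{(11, u, 21), (11, u, 34), (11, z, 21), (11, z, 34), (20, u, 21), (20, u, 34), (20, z, 21), (20, z, 34), (4, u, 21), (4, u, 34), (4, z, 21), (4, z, 34)}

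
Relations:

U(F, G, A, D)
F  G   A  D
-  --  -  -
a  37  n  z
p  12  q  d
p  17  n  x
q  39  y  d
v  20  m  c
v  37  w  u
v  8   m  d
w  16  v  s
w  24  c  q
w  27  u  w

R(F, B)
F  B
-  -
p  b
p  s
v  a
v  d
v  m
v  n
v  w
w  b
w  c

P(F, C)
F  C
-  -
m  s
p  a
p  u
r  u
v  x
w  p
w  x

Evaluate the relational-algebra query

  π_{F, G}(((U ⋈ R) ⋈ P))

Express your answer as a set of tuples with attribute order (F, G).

{(p, 12), (p, 17), (v, 20), (v, 37), (v, 8), (w, 16), (w, 24), (w, 27)}

U ⋈ R (natural join on F): {(p, 12, q, d, b), (p, 12, q, d, s), (p, 17, n, x, b), (p, 17, n, x, s), (v, 20, m, c, a), (v, 20, m, c, d), (v, 20, m, c, m), (v, 20, m, c, n), (v, 20, m, c, w), (v, 37, w, u, a), (v, 37, w, u, d), (v, 37, w, u, m), (v, 37, w, u, n), (v, 37, w, u, w), (v, 8, m, d, a), (v, 8, m, d, d), (v, 8, m, d, m), (v, 8, m, d, n), (v, 8, m, d, w), (w, 16, v, s, b), (w, 16, v, s, c), (w, 24, c, q, b), (w, 24, c, q, c), (w, 27, u, w, b), (w, 27, u, w, c)}
(U ⋈ R) ⋈ P (natural join on F): {(p, 12, q, d, b, a), (p, 12, q, d, b, u), (p, 12, q, d, s, a), (p, 12, q, d, s, u), (p, 17, n, x, b, a), (p, 17, n, x, b, u), (p, 17, n, x, s, a), (p, 17, n, x, s, u), (v, 20, m, c, a, x), (v, 20, m, c, d, x), (v, 20, m, c, m, x), (v, 20, m, c, n, x), (v, 20, m, c, w, x), (v, 37, w, u, a, x), (v, 37, w, u, d, x), (v, 37, w, u, m, x), (v, 37, w, u, n, x), (v, 37, w, u, w, x), (v, 8, m, d, a, x), (v, 8, m, d, d, x), (v, 8, m, d, m, x), (v, 8, m, d, n, x), (v, 8, m, d, w, x), (w, 16, v, s, b, p), (w, 16, v, s, b, x), (w, 16, v, s, c, p), (w, 16, v, s, c, x), (w, 24, c, q, b, p), (w, 24, c, q, b, x), (w, 24, c, q, c, p), (w, 24, c, q, c, x), (w, 27, u, w, b, p), (w, 27, u, w, b, x), (w, 27, u, w, c, p), (w, 27, u, w, c, x)}
Keep only column(s) F, G (27 duplicate(s) eliminated): {(p, 12), (p, 17), (v, 20), (v, 37), (v, 8), (w, 16), (w, 24), (w, 27)}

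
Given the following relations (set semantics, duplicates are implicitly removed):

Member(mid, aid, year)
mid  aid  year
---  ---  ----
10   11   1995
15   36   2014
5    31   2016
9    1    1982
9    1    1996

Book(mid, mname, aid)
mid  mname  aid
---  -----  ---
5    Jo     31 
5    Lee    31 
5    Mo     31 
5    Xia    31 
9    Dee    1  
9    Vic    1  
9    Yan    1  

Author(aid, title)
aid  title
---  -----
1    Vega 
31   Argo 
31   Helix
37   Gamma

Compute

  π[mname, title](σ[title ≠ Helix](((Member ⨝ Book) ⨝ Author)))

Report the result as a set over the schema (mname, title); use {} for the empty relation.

Natural join on mid, aid: {(5, 31, 2016, Jo), (5, 31, 2016, Lee), (5, 31, 2016, Mo), (5, 31, 2016, Xia), (9, 1, 1982, Dee), (9, 1, 1982, Vic), (9, 1, 1982, Yan), (9, 1, 1996, Dee), (9, 1, 1996, Vic), (9, 1, 1996, Yan)}
Natural join on aid: {(5, 31, 2016, Jo, Argo), (5, 31, 2016, Jo, Helix), (5, 31, 2016, Lee, Argo), (5, 31, 2016, Lee, Helix), (5, 31, 2016, Mo, Argo), (5, 31, 2016, Mo, Helix), (5, 31, 2016, Xia, Argo), (5, 31, 2016, Xia, Helix), (9, 1, 1982, Dee, Vega), (9, 1, 1982, Vic, Vega), (9, 1, 1982, Yan, Vega), (9, 1, 1996, Dee, Vega), (9, 1, 1996, Vic, Vega), (9, 1, 1996, Yan, Vega)}
Apply σ_{title ≠ Helix}; surviving tuples: {(5, 31, 2016, Jo, Argo), (5, 31, 2016, Lee, Argo), (5, 31, 2016, Mo, Argo), (5, 31, 2016, Xia, Argo), (9, 1, 1982, Dee, Vega), (9, 1, 1982, Vic, Vega), (9, 1, 1982, Yan, Vega), (9, 1, 1996, Dee, Vega), (9, 1, 1996, Vic, Vega), (9, 1, 1996, Yan, Vega)}
π[mname, title]: project onto (mname, title) (3 duplicate(s) eliminated) → {(Dee, Vega), (Jo, Argo), (Lee, Argo), (Mo, Argo), (Vic, Vega), (Xia, Argo), (Yan, Vega)}

{(Dee, Vega), (Jo, Argo), (Lee, Argo), (Mo, Argo), (Vic, Vega), (Xia, Argo), (Yan, Vega)}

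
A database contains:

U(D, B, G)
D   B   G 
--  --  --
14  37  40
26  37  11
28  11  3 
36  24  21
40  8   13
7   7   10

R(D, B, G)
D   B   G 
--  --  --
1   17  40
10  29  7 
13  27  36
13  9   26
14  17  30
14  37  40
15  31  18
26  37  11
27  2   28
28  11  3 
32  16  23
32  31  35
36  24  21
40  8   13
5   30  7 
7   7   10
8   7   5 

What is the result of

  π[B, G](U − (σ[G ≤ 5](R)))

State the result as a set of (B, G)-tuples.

Apply σ_{G ≤ 5}; surviving tuples: {(28, 11, 3), (8, 7, 5)}
Taking the difference: {(14, 37, 40), (26, 37, 11), (36, 24, 21), (40, 8, 13), (7, 7, 10)}
π_{B, G} gives {(24, 21), (37, 11), (37, 40), (7, 10), (8, 13)}.

{(24, 21), (37, 11), (37, 40), (7, 10), (8, 13)}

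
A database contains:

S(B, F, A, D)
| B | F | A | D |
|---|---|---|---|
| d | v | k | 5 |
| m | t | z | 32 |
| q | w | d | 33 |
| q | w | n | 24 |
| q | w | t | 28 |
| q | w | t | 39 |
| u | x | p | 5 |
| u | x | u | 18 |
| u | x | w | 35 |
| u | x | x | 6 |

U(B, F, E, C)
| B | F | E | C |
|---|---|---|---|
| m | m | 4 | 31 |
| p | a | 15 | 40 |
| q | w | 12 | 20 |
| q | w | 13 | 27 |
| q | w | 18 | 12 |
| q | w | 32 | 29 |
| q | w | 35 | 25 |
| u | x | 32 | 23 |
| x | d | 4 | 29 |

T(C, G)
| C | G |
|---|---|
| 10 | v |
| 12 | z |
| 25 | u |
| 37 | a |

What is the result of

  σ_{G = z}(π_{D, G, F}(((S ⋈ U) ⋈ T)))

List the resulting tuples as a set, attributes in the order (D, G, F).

Joining S and U on B, F yields {(q, w, d, 33, 12, 20), (q, w, d, 33, 13, 27), (q, w, d, 33, 18, 12), (q, w, d, 33, 32, 29), (q, w, d, 33, 35, 25), (q, w, n, 24, 12, 20), (q, w, n, 24, 13, 27), (q, w, n, 24, 18, 12), (q, w, n, 24, 32, 29), (q, w, n, 24, 35, 25), (q, w, t, 28, 12, 20), (q, w, t, 28, 13, 27), (q, w, t, 28, 18, 12), (q, w, t, 28, 32, 29), (q, w, t, 28, 35, 25), (q, w, t, 39, 12, 20), (q, w, t, 39, 13, 27), (q, w, t, 39, 18, 12), (q, w, t, 39, 32, 29), (q, w, t, 39, 35, 25), (u, x, p, 5, 32, 23), (u, x, u, 18, 32, 23), (u, x, w, 35, 32, 23), (u, x, x, 6, 32, 23)}.
Joining (S ⋈ U) and T on C yields {(q, w, d, 33, 18, 12, z), (q, w, d, 33, 35, 25, u), (q, w, n, 24, 18, 12, z), (q, w, n, 24, 35, 25, u), (q, w, t, 28, 18, 12, z), (q, w, t, 28, 35, 25, u), (q, w, t, 39, 18, 12, z), (q, w, t, 39, 35, 25, u)}.
π_{D, G, F} gives {(24, u, w), (24, z, w), (28, u, w), (28, z, w), (33, u, w), (33, z, w), (39, u, w), (39, z, w)}.
σ[G = z]: keep tuples satisfying G = z → {(24, z, w), (28, z, w), (33, z, w), (39, z, w)}

{(24, z, w), (28, z, w), (33, z, w), (39, z, w)}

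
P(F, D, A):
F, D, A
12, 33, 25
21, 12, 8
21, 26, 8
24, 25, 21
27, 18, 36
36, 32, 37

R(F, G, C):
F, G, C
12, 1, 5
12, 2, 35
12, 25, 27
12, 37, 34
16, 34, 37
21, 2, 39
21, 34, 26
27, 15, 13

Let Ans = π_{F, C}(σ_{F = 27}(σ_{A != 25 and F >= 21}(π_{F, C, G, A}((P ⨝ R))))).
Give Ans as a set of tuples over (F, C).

{(27, 13)}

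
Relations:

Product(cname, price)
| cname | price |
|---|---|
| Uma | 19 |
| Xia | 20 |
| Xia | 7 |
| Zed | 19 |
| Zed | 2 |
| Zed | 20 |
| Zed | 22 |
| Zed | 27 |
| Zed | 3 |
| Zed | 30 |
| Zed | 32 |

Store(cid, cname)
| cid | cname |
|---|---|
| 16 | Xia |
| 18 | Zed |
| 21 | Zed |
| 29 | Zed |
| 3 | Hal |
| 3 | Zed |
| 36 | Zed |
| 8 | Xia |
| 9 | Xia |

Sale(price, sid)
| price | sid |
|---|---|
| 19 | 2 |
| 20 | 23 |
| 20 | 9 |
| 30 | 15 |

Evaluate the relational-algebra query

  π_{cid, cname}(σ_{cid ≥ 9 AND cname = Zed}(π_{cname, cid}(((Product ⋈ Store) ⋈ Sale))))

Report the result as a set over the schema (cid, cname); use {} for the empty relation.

{(18, Zed), (21, Zed), (29, Zed), (36, Zed)}

Product ⋈ Store (natural join on cname): {(Xia, 20, 16), (Xia, 20, 8), (Xia, 20, 9), (Xia, 7, 16), (Xia, 7, 8), (Xia, 7, 9), (Zed, 19, 18), (Zed, 19, 21), (Zed, 19, 29), (Zed, 19, 3), (Zed, 19, 36), (Zed, 2, 18), (Zed, 2, 21), (Zed, 2, 29), (Zed, 2, 3), (Zed, 2, 36), (Zed, 20, 18), (Zed, 20, 21), (Zed, 20, 29), (Zed, 20, 3), (Zed, 20, 36), (Zed, 22, 18), (Zed, 22, 21), (Zed, 22, 29), (Zed, 22, 3), (Zed, 22, 36), (Zed, 27, 18), (Zed, 27, 21), (Zed, 27, 29), (Zed, 27, 3), (Zed, 27, 36), (Zed, 3, 18), (Zed, 3, 21), (Zed, 3, 29), (Zed, 3, 3), (Zed, 3, 36), (Zed, 30, 18), (Zed, 30, 21), (Zed, 30, 29), (Zed, 30, 3), (Zed, 30, 36), (Zed, 32, 18), (Zed, 32, 21), (Zed, 32, 29), (Zed, 32, 3), (Zed, 32, 36)}
(Product ⋈ Store) ⋈ Sale (natural join on price): {(Xia, 20, 16, 23), (Xia, 20, 16, 9), (Xia, 20, 8, 23), (Xia, 20, 8, 9), (Xia, 20, 9, 23), (Xia, 20, 9, 9), (Zed, 19, 18, 2), (Zed, 19, 21, 2), (Zed, 19, 29, 2), (Zed, 19, 3, 2), (Zed, 19, 36, 2), (Zed, 20, 18, 23), (Zed, 20, 18, 9), (Zed, 20, 21, 23), (Zed, 20, 21, 9), (Zed, 20, 29, 23), (Zed, 20, 29, 9), (Zed, 20, 3, 23), (Zed, 20, 3, 9), (Zed, 20, 36, 23), (Zed, 20, 36, 9), (Zed, 30, 18, 15), (Zed, 30, 21, 15), (Zed, 30, 29, 15), (Zed, 30, 3, 15), (Zed, 30, 36, 15)}
Keep only column(s) cname, cid (18 duplicate(s) eliminated): {(Xia, 16), (Xia, 8), (Xia, 9), (Zed, 18), (Zed, 21), (Zed, 29), (Zed, 3), (Zed, 36)}
Selection cid ≥ 9 AND cname = Zed: {(Zed, 18), (Zed, 21), (Zed, 29), (Zed, 36)}
Keep only column(s) cid, cname: {(18, Zed), (21, Zed), (29, Zed), (36, Zed)}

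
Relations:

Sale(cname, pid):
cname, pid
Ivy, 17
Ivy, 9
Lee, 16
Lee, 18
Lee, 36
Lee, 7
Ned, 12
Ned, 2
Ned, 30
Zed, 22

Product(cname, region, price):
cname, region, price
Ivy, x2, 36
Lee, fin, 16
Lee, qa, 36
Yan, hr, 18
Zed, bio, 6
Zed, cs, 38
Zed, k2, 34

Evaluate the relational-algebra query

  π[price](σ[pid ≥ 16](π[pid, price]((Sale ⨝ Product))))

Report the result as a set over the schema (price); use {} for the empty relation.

Joining Sale and Product on cname yields {(Ivy, 17, x2, 36), (Ivy, 9, x2, 36), (Lee, 16, fin, 16), (Lee, 16, qa, 36), (Lee, 18, fin, 16), (Lee, 18, qa, 36), (Lee, 36, fin, 16), (Lee, 36, qa, 36), (Lee, 7, fin, 16), (Lee, 7, qa, 36), (Zed, 22, bio, 6), (Zed, 22, cs, 38), (Zed, 22, k2, 34)}.
Keep only column(s) pid, price: {(16, 16), (16, 36), (17, 36), (18, 16), (18, 36), (22, 34), (22, 38), (22, 6), (36, 16), (36, 36), (7, 16), (7, 36), (9, 36)}
σ[pid ≥ 16]: keep tuples satisfying pid ≥ 16 → {(16, 16), (16, 36), (17, 36), (18, 16), (18, 36), (22, 34), (22, 38), (22, 6), (36, 16), (36, 36)}
Keep only column(s) price (5 duplicate(s) eliminated): {16, 34, 36, 38, 6}

{16, 34, 36, 38, 6}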